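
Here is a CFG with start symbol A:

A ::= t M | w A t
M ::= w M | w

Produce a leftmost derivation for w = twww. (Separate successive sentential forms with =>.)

A => tM => twM => twwM => twww

A => tM   [A ::= t M]
tM => twM   [M ::= w M]
twM => twwM   [M ::= w M]
twwM => twww   [M ::= w]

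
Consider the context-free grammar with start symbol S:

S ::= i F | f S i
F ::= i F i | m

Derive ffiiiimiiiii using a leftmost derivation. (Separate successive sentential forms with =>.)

S => fSi   [S ::= f S i]
fSi => ffSii   [S ::= f S i]
ffSii => ffiFii   [S ::= i F]
ffiFii => ffiiFiii   [F ::= i F i]
ffiiFiii => ffiiiFiiii   [F ::= i F i]
ffiiiFiiii => ffiiiiFiiiii   [F ::= i F i]
ffiiiiFiiiii => ffiiiimiiiii   [F ::= m]

S => fSi => ffSii => ffiFii => ffiiFiii => ffiiiFiiii => ffiiiiFiiiii => ffiiiimiiiii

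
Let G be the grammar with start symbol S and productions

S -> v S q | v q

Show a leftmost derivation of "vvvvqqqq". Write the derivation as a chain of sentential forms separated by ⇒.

S ⇒ vSq ⇒ vvSqq ⇒ vvvSqqq ⇒ vvvvqqqq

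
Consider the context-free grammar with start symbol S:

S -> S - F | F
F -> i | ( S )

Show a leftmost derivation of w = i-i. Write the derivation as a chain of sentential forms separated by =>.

S=>S-F=>F-F=>i-F=>i-i

S => S-F   [S -> S - F]
S-F => F-F   [S -> F]
F-F => i-F   [F -> i]
i-F => i-i   [F -> i]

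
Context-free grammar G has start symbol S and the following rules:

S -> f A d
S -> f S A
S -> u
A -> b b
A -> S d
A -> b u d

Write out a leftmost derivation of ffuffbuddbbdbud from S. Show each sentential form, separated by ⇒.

S ⇒ fSA   [S -> f S A]
fSA ⇒ ffSAA   [S -> f S A]
ffSAA ⇒ ffuAA   [S -> u]
ffuAA ⇒ ffuSdA   [A -> S d]
ffuSdA ⇒ ffufSAdA   [S -> f S A]
ffufSAdA ⇒ ffuffAdAdA   [S -> f A d]
ffuffAdAdA ⇒ ffuffbuddAdA   [A -> b u d]
ffuffbuddAdA ⇒ ffuffbuddbbdA   [A -> b b]
ffuffbuddbbdA ⇒ ffuffbuddbbdbud   [A -> b u d]

S⇒fSA⇒ffSAA⇒ffuAA⇒ffuSdA⇒ffufSAdA⇒ffuffAdAdA⇒ffuffbuddAdA⇒ffuffbuddbbdA⇒ffuffbuddbbdbud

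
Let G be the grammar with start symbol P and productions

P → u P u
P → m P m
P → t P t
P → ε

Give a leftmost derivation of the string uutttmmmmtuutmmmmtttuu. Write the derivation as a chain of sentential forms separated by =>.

P => uPu   [P → u P u]
uPu => uuPuu   [P → u P u]
uuPuu => uutPtuu   [P → t P t]
uutPtuu => uuttPttuu   [P → t P t]
uuttPttuu => uutttPtttuu   [P → t P t]
uutttPtttuu => uutttmPmtttuu   [P → m P m]
uutttmPmtttuu => uutttmmPmmtttuu   [P → m P m]
uutttmmPmmtttuu => uutttmmmPmmmtttuu   [P → m P m]
uutttmmmPmmmtttuu => uutttmmmmPmmmmtttuu   [P → m P m]
uutttmmmmPmmmmtttuu => uutttmmmmtPtmmmmtttuu   [P → t P t]
uutttmmmmtPtmmmmtttuu => uutttmmmmtuPutmmmmtttuu   [P → u P u]
uutttmmmmtuPutmmmmtttuu => uutttmmmmtuutmmmmtttuu   [P → ε]

P => uPu => uuPuu => uutPtuu => uuttPttuu => uutttPtttuu => uutttmPmtttuu => uutttmmPmmtttuu => uutttmmmPmmmtttuu => uutttmmmmPmmmmtttuu => uutttmmmmtPtmmmmtttuu => uutttmmmmtuPutmmmmtttuu => uutttmmmmtuutmmmmtttuu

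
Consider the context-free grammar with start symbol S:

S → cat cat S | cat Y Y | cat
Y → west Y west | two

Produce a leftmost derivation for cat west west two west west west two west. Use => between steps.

S => cat Y Y => cat west Y west Y => cat west west Y west west Y => cat west west two west west Y => cat west west two west west west Y west => cat west west two west west west two west

S => cat Y Y   [S → cat Y Y]
cat Y Y => cat west Y west Y   [Y → west Y west]
cat west Y west Y => cat west west Y west west Y   [Y → west Y west]
cat west west Y west west Y => cat west west two west west Y   [Y → two]
cat west west two west west Y => cat west west two west west west Y west   [Y → west Y west]
cat west west two west west west Y west => cat west west two west west west two west   [Y → two]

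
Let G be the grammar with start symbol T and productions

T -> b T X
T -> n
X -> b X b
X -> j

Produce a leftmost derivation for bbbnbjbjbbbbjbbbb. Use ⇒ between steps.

T ⇒ bTX ⇒ bbTXX ⇒ bbbTXXX ⇒ bbbnXXX ⇒ bbbnbXbXX ⇒ bbbnbjbXX ⇒ bbbnbjbjX ⇒ bbbnbjbjbXb ⇒ bbbnbjbjbbXbb ⇒ bbbnbjbjbbbXbbb ⇒ bbbnbjbjbbbbXbbbb ⇒ bbbnbjbjbbbbjbbbb

T ⇒ bTX   [T -> b T X]
bTX ⇒ bbTXX   [T -> b T X]
bbTXX ⇒ bbbTXXX   [T -> b T X]
bbbTXXX ⇒ bbbnXXX   [T -> n]
bbbnXXX ⇒ bbbnbXbXX   [X -> b X b]
bbbnbXbXX ⇒ bbbnbjbXX   [X -> j]
bbbnbjbXX ⇒ bbbnbjbjX   [X -> j]
bbbnbjbjX ⇒ bbbnbjbjbXb   [X -> b X b]
bbbnbjbjbXb ⇒ bbbnbjbjbbXbb   [X -> b X b]
bbbnbjbjbbXbb ⇒ bbbnbjbjbbbXbbb   [X -> b X b]
bbbnbjbjbbbXbbb ⇒ bbbnbjbjbbbbXbbbb   [X -> b X b]
bbbnbjbjbbbbXbbbb ⇒ bbbnbjbjbbbbjbbbb   [X -> j]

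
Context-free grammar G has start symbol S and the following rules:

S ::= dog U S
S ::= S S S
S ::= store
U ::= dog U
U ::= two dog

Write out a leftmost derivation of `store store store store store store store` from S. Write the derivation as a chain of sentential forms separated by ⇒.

S ⇒ S S S ⇒ S S S S S ⇒ S S S S S S S ⇒ store S S S S S S ⇒ store store S S S S S ⇒ store store store S S S S ⇒ store store store store S S S ⇒ store store store store store S S ⇒ store store store store store store S ⇒ store store store store store store store

S ⇒ S S S   [S ::= S S S]
S S S ⇒ S S S S S   [S ::= S S S]
S S S S S ⇒ S S S S S S S   [S ::= S S S]
S S S S S S S ⇒ store S S S S S S   [S ::= store]
store S S S S S S ⇒ store store S S S S S   [S ::= store]
store store S S S S S ⇒ store store store S S S S   [S ::= store]
store store store S S S S ⇒ store store store store S S S   [S ::= store]
store store store store S S S ⇒ store store store store store S S   [S ::= store]
store store store store store S S ⇒ store store store store store store S   [S ::= store]
store store store store store store S ⇒ store store store store store store store   [S ::= store]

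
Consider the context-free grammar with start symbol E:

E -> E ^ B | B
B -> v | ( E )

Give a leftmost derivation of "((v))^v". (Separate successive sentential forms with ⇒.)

E ⇒ E^B   [E -> E ^ B]
E^B ⇒ B^B   [E -> B]
B^B ⇒ (E)^B   [B -> ( E )]
(E)^B ⇒ (B)^B   [E -> B]
(B)^B ⇒ ((E))^B   [B -> ( E )]
((E))^B ⇒ ((B))^B   [E -> B]
((B))^B ⇒ ((v))^B   [B -> v]
((v))^B ⇒ ((v))^v   [B -> v]

E ⇒ E^B ⇒ B^B ⇒ (E)^B ⇒ (B)^B ⇒ ((E))^B ⇒ ((B))^B ⇒ ((v))^B ⇒ ((v))^v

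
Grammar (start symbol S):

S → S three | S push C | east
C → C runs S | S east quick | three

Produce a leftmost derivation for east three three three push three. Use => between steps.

S => S push C => S three push C => S three three push C => S three three three push C => east three three three push C => east three three three push three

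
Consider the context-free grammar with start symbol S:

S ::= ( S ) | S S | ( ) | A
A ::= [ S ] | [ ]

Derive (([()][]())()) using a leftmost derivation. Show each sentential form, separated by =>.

S => (S) => (SS) => ((S)S) => ((SS)S) => ((SSS)S) => ((ASS)S) => (([S]SS)S) => (([()]SS)S) => (([()]AS)S) => (([()][]S)S) => (([()][]())S) => (([()][]())())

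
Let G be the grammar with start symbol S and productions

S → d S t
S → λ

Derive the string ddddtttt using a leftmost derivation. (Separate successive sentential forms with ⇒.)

S ⇒ dSt   [S → d S t]
dSt ⇒ ddStt   [S → d S t]
ddStt ⇒ dddSttt   [S → d S t]
dddSttt ⇒ ddddStttt   [S → d S t]
ddddStttt ⇒ ddddtttt   [S → λ]

S ⇒ dSt ⇒ ddStt ⇒ dddSttt ⇒ ddddStttt ⇒ ddddtttt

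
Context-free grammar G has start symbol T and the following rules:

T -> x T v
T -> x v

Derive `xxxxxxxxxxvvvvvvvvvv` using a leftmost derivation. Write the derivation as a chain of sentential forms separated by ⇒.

T⇒xTv⇒xxTvv⇒xxxTvvv⇒xxxxTvvvv⇒xxxxxTvvvvv⇒xxxxxxTvvvvvv⇒xxxxxxxTvvvvvvv⇒xxxxxxxxTvvvvvvvv⇒xxxxxxxxxTvvvvvvvvv⇒xxxxxxxxxxvvvvvvvvvv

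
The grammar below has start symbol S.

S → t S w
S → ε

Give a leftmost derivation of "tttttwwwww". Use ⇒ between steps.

S ⇒ tSw   [S → t S w]
tSw ⇒ ttSww   [S → t S w]
ttSww ⇒ tttSwww   [S → t S w]
tttSwww ⇒ ttttSwwww   [S → t S w]
ttttSwwww ⇒ tttttSwwwww   [S → t S w]
tttttSwwwww ⇒ tttttwwwww   [S → ε]

S ⇒ tSw ⇒ ttSww ⇒ tttSwww ⇒ ttttSwwww ⇒ tttttSwwwww ⇒ tttttwwwww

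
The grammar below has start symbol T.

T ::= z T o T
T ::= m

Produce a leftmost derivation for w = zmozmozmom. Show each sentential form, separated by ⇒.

T ⇒ zToT   [T ::= z T o T]
zToT ⇒ zmoT   [T ::= m]
zmoT ⇒ zmozToT   [T ::= z T o T]
zmozToT ⇒ zmozmoT   [T ::= m]
zmozmoT ⇒ zmozmozToT   [T ::= z T o T]
zmozmozToT ⇒ zmozmozmoT   [T ::= m]
zmozmozmoT ⇒ zmozmozmom   [T ::= m]

T ⇒ zToT ⇒ zmoT ⇒ zmozToT ⇒ zmozmoT ⇒ zmozmozToT ⇒ zmozmozmoT ⇒ zmozmozmom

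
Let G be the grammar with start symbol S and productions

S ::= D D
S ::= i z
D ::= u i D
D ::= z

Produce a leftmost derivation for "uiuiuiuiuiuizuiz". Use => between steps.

S=>DD=>uiDD=>uiuiDD=>uiuiuiDD=>uiuiuiuiDD=>uiuiuiuiuiDD=>uiuiuiuiuiuiDD=>uiuiuiuiuiuizD=>uiuiuiuiuiuizuiD=>uiuiuiuiuiuizuiz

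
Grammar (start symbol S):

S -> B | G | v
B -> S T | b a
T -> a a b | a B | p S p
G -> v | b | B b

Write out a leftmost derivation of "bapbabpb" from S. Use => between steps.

S => G   [S -> G]
G => Bb   [G -> B b]
Bb => STb   [B -> S T]
STb => BTb   [S -> B]
BTb => baTb   [B -> b a]
baTb => bapSpb   [T -> p S p]
bapSpb => bapGpb   [S -> G]
bapGpb => bapBbpb   [G -> B b]
bapBbpb => bapbabpb   [B -> b a]

S=>G=>Bb=>STb=>BTb=>baTb=>bapSpb=>bapGpb=>bapBbpb=>bapbabpb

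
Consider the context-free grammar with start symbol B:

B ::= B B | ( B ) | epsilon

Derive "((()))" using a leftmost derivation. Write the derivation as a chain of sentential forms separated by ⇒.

B ⇒ BB   [B ::= B B]
BB ⇒ BBB   [B ::= B B]
BBB ⇒ (B)BB   [B ::= ( B )]
(B)BB ⇒ (BB)BB   [B ::= B B]
(BB)BB ⇒ ((B)B)BB   [B ::= ( B )]
((B)B)BB ⇒ (((B))B)BB   [B ::= ( B )]
(((B))B)BB ⇒ ((())B)BB   [B ::= epsilon]
((())B)BB ⇒ ((()))BB   [B ::= epsilon]
((()))BB ⇒ ((()))B   [B ::= epsilon]
((()))B ⇒ ((()))   [B ::= epsilon]

B⇒BB⇒BBB⇒(B)BB⇒(BB)BB⇒((B)B)BB⇒(((B))B)BB⇒((())B)BB⇒((()))BB⇒((()))B⇒((()))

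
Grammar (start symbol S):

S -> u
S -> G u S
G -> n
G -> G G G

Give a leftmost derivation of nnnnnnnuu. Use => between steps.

S => GuS => GGGuS => nGGuS => nGGGGuS => nGGGGGGuS => nnGGGGGuS => nnnGGGGuS => nnnnGGGuS => nnnnnGGuS => nnnnnnGuS => nnnnnnnuS => nnnnnnnuu

S => GuS   [S -> G u S]
GuS => GGGuS   [G -> G G G]
GGGuS => nGGuS   [G -> n]
nGGuS => nGGGGuS   [G -> G G G]
nGGGGuS => nGGGGGGuS   [G -> G G G]
nGGGGGGuS => nnGGGGGuS   [G -> n]
nnGGGGGuS => nnnGGGGuS   [G -> n]
nnnGGGGuS => nnnnGGGuS   [G -> n]
nnnnGGGuS => nnnnnGGuS   [G -> n]
nnnnnGGuS => nnnnnnGuS   [G -> n]
nnnnnnGuS => nnnnnnnuS   [G -> n]
nnnnnnnuS => nnnnnnnuu   [S -> u]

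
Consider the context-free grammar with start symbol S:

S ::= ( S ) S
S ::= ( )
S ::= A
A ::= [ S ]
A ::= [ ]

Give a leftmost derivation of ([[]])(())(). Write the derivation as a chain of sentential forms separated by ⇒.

S ⇒ (S)S   [S ::= ( S ) S]
(S)S ⇒ (A)S   [S ::= A]
(A)S ⇒ ([S])S   [A ::= [ S ]]
([S])S ⇒ ([A])S   [S ::= A]
([A])S ⇒ ([[]])S   [A ::= [ ]]
([[]])S ⇒ ([[]])(S)S   [S ::= ( S ) S]
([[]])(S)S ⇒ ([[]])(())S   [S ::= ( )]
([[]])(())S ⇒ ([[]])(())()   [S ::= ( )]

S⇒(S)S⇒(A)S⇒([S])S⇒([A])S⇒([[]])S⇒([[]])(S)S⇒([[]])(())S⇒([[]])(())()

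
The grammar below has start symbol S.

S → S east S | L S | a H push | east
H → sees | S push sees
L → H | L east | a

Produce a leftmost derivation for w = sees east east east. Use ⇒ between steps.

S ⇒ S east S   [S → S east S]
S east S ⇒ L S east S   [S → L S]
L S east S ⇒ H S east S   [L → H]
H S east S ⇒ sees S east S   [H → sees]
sees S east S ⇒ sees east east S   [S → east]
sees east east S ⇒ sees east east east   [S → east]

S ⇒ S east S ⇒ L S east S ⇒ H S east S ⇒ sees S east S ⇒ sees east east S ⇒ sees east east east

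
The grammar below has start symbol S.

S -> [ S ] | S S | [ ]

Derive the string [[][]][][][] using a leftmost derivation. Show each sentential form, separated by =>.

S=>SS=>SSS=>SSSS=>[S]SSS=>[SS]SSS=>[[]S]SSS=>[[][]]SSS=>[[][]][]SS=>[[][]][][]S=>[[][]][][][]

S => SS   [S -> S S]
SS => SSS   [S -> S S]
SSS => SSSS   [S -> S S]
SSSS => [S]SSS   [S -> [ S ]]
[S]SSS => [SS]SSS   [S -> S S]
[SS]SSS => [[]S]SSS   [S -> [ ]]
[[]S]SSS => [[][]]SSS   [S -> [ ]]
[[][]]SSS => [[][]][]SS   [S -> [ ]]
[[][]][]SS => [[][]][][]S   [S -> [ ]]
[[][]][][]S => [[][]][][][]   [S -> [ ]]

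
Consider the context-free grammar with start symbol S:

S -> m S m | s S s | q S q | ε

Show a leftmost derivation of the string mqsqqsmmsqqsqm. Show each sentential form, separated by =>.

S => mSm   [S -> m S m]
mSm => mqSqm   [S -> q S q]
mqSqm => mqsSsqm   [S -> s S s]
mqsSsqm => mqsqSqsqm   [S -> q S q]
mqsqSqsqm => mqsqqSqqsqm   [S -> q S q]
mqsqqSqqsqm => mqsqqsSsqqsqm   [S -> s S s]
mqsqqsSsqqsqm => mqsqqsmSmsqqsqm   [S -> m S m]
mqsqqsmSmsqqsqm => mqsqqsmmsqqsqm   [S -> ε]

S => mSm => mqSqm => mqsSsqm => mqsqSqsqm => mqsqqSqqsqm => mqsqqsSsqqsqm => mqsqqsmSmsqqsqm => mqsqqsmmsqqsqm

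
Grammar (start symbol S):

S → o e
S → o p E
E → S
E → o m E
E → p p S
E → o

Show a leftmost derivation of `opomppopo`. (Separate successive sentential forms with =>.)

S => opE => opomE => opomppS => opomppopE => opomppopo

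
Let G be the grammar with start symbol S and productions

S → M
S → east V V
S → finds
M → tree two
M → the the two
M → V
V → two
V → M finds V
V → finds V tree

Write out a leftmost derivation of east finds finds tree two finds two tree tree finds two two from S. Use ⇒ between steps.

S ⇒ east V V ⇒ east M finds V V ⇒ east V finds V V ⇒ east finds V tree finds V V ⇒ east finds finds V tree tree finds V V ⇒ east finds finds M finds V tree tree finds V V ⇒ east finds finds tree two finds V tree tree finds V V ⇒ east finds finds tree two finds two tree tree finds V V ⇒ east finds finds tree two finds two tree tree finds two V ⇒ east finds finds tree two finds two tree tree finds two two

S ⇒ east V V   [S → east V V]
east V V ⇒ east M finds V V   [V → M finds V]
east M finds V V ⇒ east V finds V V   [M → V]
east V finds V V ⇒ east finds V tree finds V V   [V → finds V tree]
east finds V tree finds V V ⇒ east finds finds V tree tree finds V V   [V → finds V tree]
east finds finds V tree tree finds V V ⇒ east finds finds M finds V tree tree finds V V   [V → M finds V]
east finds finds M finds V tree tree finds V V ⇒ east finds finds tree two finds V tree tree finds V V   [M → tree two]
east finds finds tree two finds V tree tree finds V V ⇒ east finds finds tree two finds two tree tree finds V V   [V → two]
east finds finds tree two finds two tree tree finds V V ⇒ east finds finds tree two finds two tree tree finds two V   [V → two]
east finds finds tree two finds two tree tree finds two V ⇒ east finds finds tree two finds two tree tree finds two two   [V → two]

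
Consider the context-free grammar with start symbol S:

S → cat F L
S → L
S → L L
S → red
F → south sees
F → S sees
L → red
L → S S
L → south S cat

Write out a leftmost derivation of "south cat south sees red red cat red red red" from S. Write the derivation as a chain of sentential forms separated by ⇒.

S ⇒ L L   [S → L L]
L L ⇒ S S L   [L → S S]
S S L ⇒ L L S L   [S → L L]
L L S L ⇒ south S cat L S L   [L → south S cat]
south S cat L S L ⇒ south cat F L cat L S L   [S → cat F L]
south cat F L cat L S L ⇒ south cat south sees L cat L S L   [F → south sees]
south cat south sees L cat L S L ⇒ south cat south sees S S cat L S L   [L → S S]
south cat south sees S S cat L S L ⇒ south cat south sees red S cat L S L   [S → red]
south cat south sees red S cat L S L ⇒ south cat south sees red red cat L S L   [S → red]
south cat south sees red red cat L S L ⇒ south cat south sees red red cat red S L   [L → red]
south cat south sees red red cat red S L ⇒ south cat south sees red red cat red red L   [S → red]
south cat south sees red red cat red red L ⇒ south cat south sees red red cat red red red   [L → red]

S ⇒ L L ⇒ S S L ⇒ L L S L ⇒ south S cat L S L ⇒ south cat F L cat L S L ⇒ south cat south sees L cat L S L ⇒ south cat south sees S S cat L S L ⇒ south cat south sees red S cat L S L ⇒ south cat south sees red red cat L S L ⇒ south cat south sees red red cat red S L ⇒ south cat south sees red red cat red red L ⇒ south cat south sees red red cat red red red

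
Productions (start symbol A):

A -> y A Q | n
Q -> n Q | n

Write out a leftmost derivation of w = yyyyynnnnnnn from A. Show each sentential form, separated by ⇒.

A ⇒ yAQ   [A -> y A Q]
yAQ ⇒ yyAQQ   [A -> y A Q]
yyAQQ ⇒ yyyAQQQ   [A -> y A Q]
yyyAQQQ ⇒ yyyyAQQQQ   [A -> y A Q]
yyyyAQQQQ ⇒ yyyyyAQQQQQ   [A -> y A Q]
yyyyyAQQQQQ ⇒ yyyyynQQQQQ   [A -> n]
yyyyynQQQQQ ⇒ yyyyynnQQQQ   [Q -> n]
yyyyynnQQQQ ⇒ yyyyynnnQQQQ   [Q -> n Q]
yyyyynnnQQQQ ⇒ yyyyynnnnQQQ   [Q -> n]
yyyyynnnnQQQ ⇒ yyyyynnnnnQQ   [Q -> n]
yyyyynnnnnQQ ⇒ yyyyynnnnnnQ   [Q -> n]
yyyyynnnnnnQ ⇒ yyyyynnnnnnn   [Q -> n]

A⇒yAQ⇒yyAQQ⇒yyyAQQQ⇒yyyyAQQQQ⇒yyyyyAQQQQQ⇒yyyyynQQQQQ⇒yyyyynnQQQQ⇒yyyyynnnQQQQ⇒yyyyynnnnQQQ⇒yyyyynnnnnQQ⇒yyyyynnnnnnQ⇒yyyyynnnnnnn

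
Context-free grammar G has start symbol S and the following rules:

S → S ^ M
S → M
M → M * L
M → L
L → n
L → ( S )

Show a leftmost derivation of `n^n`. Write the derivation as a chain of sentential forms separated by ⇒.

S⇒S^M⇒M^M⇒L^M⇒n^M⇒n^L⇒n^n

S ⇒ S^M   [S → S ^ M]
S^M ⇒ M^M   [S → M]
M^M ⇒ L^M   [M → L]
L^M ⇒ n^M   [L → n]
n^M ⇒ n^L   [M → L]
n^L ⇒ n^n   [L → n]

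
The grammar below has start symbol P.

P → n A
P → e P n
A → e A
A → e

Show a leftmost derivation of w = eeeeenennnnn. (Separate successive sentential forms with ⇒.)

P ⇒ ePn ⇒ eePnn ⇒ eeePnnn ⇒ eeeePnnnn ⇒ eeeeePnnnnn ⇒ eeeeenAnnnnn ⇒ eeeeenennnnn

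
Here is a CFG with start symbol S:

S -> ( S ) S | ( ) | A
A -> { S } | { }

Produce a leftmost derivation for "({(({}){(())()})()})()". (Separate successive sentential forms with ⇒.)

S ⇒ (S)S ⇒ (A)S ⇒ ({S})S ⇒ ({(S)S})S ⇒ ({((S)S)S})S ⇒ ({((A)S)S})S ⇒ ({(({})S)S})S ⇒ ({(({})A)S})S ⇒ ({(({}){S})S})S ⇒ ({(({}){(S)S})S})S ⇒ ({(({}){(())S})S})S ⇒ ({(({}){(())()})S})S ⇒ ({(({}){(())()})()})S ⇒ ({(({}){(())()})()})()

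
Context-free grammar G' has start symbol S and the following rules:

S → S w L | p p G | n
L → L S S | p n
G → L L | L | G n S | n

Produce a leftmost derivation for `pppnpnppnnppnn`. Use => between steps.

S => ppG   [S → p p G]
ppG => ppLL   [G → L L]
ppLL => pppnL   [L → p n]
pppnL => pppnLSS   [L → L S S]
pppnLSS => pppnLSSSS   [L → L S S]
pppnLSSSS => pppnpnSSSS   [L → p n]
pppnpnSSSS => pppnpnppGSSS   [S → p p G]
pppnpnppGSSS => pppnpnppnSSS   [G → n]
pppnpnppnSSS => pppnpnppnnSS   [S → n]
pppnpnppnnSS => pppnpnppnnppGS   [S → p p G]
pppnpnppnnppGS => pppnpnppnnppnS   [G → n]
pppnpnppnnppnS => pppnpnppnnppnn   [S → n]

S=>ppG=>ppLL=>pppnL=>pppnLSS=>pppnLSSSS=>pppnpnSSSS=>pppnpnppGSSS=>pppnpnppnSSS=>pppnpnppnnSS=>pppnpnppnnppGS=>pppnpnppnnppnS=>pppnpnppnnppnn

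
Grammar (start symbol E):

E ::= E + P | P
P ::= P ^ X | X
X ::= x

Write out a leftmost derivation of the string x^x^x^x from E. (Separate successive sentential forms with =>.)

E => P => P^X => P^X^X => P^X^X^X => X^X^X^X => x^X^X^X => x^x^X^X => x^x^x^X => x^x^x^x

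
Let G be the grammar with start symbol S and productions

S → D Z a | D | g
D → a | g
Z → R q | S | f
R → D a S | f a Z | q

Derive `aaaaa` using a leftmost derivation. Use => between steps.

S => DZa => aZa => aSa => aDZaa => aaZaa => aaSaa => aaDaa => aaaaa

S => DZa   [S → D Z a]
DZa => aZa   [D → a]
aZa => aSa   [Z → S]
aSa => aDZaa   [S → D Z a]
aDZaa => aaZaa   [D → a]
aaZaa => aaSaa   [Z → S]
aaSaa => aaDaa   [S → D]
aaDaa => aaaaa   [D → a]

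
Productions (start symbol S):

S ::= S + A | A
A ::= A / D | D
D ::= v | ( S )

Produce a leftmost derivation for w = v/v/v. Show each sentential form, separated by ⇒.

S ⇒ A ⇒ A/D ⇒ A/D/D ⇒ D/D/D ⇒ v/D/D ⇒ v/v/D ⇒ v/v/v

S ⇒ A   [S ::= A]
A ⇒ A/D   [A ::= A / D]
A/D ⇒ A/D/D   [A ::= A / D]
A/D/D ⇒ D/D/D   [A ::= D]
D/D/D ⇒ v/D/D   [D ::= v]
v/D/D ⇒ v/v/D   [D ::= v]
v/v/D ⇒ v/v/v   [D ::= v]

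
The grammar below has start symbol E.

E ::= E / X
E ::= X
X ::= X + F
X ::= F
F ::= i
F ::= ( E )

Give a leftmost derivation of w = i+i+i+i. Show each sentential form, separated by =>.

E => X => X+F => X+F+F => X+F+F+F => F+F+F+F => i+F+F+F => i+i+F+F => i+i+i+F => i+i+i+i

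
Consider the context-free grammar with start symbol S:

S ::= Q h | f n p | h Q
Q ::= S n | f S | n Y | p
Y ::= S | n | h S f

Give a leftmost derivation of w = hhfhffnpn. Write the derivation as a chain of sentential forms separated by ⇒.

S⇒hQ⇒hSn⇒hhQn⇒hhfSn⇒hhfhQn⇒hhfhfSn⇒hhfhffnpn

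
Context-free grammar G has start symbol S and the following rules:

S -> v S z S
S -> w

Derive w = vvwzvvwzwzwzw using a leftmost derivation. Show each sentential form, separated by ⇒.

S ⇒ vSzS ⇒ vvSzSzS ⇒ vvwzSzS ⇒ vvwzvSzSzS ⇒ vvwzvvSzSzSzS ⇒ vvwzvvwzSzSzS ⇒ vvwzvvwzwzSzS ⇒ vvwzvvwzwzwzS ⇒ vvwzvvwzwzwzw

S ⇒ vSzS   [S -> v S z S]
vSzS ⇒ vvSzSzS   [S -> v S z S]
vvSzSzS ⇒ vvwzSzS   [S -> w]
vvwzSzS ⇒ vvwzvSzSzS   [S -> v S z S]
vvwzvSzSzS ⇒ vvwzvvSzSzSzS   [S -> v S z S]
vvwzvvSzSzSzS ⇒ vvwzvvwzSzSzS   [S -> w]
vvwzvvwzSzSzS ⇒ vvwzvvwzwzSzS   [S -> w]
vvwzvvwzwzSzS ⇒ vvwzvvwzwzwzS   [S -> w]
vvwzvvwzwzwzS ⇒ vvwzvvwzwzwzw   [S -> w]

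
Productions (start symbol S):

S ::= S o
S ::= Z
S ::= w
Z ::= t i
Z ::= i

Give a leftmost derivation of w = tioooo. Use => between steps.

S => So => Soo => Sooo => Soooo => Zoooo => tioooo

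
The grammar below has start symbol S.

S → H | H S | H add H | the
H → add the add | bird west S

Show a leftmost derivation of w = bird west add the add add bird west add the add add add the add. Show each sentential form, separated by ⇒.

S ⇒ H add H ⇒ bird west S add H ⇒ bird west H add H ⇒ bird west add the add add H ⇒ bird west add the add add bird west S ⇒ bird west add the add add bird west H add H ⇒ bird west add the add add bird west add the add add H ⇒ bird west add the add add bird west add the add add add the add

S ⇒ H add H   [S → H add H]
H add H ⇒ bird west S add H   [H → bird west S]
bird west S add H ⇒ bird west H add H   [S → H]
bird west H add H ⇒ bird west add the add add H   [H → add the add]
bird west add the add add H ⇒ bird west add the add add bird west S   [H → bird west S]
bird west add the add add bird west S ⇒ bird west add the add add bird west H add H   [S → H add H]
bird west add the add add bird west H add H ⇒ bird west add the add add bird west add the add add H   [H → add the add]
bird west add the add add bird west add the add add H ⇒ bird west add the add add bird west add the add add add the add   [H → add the add]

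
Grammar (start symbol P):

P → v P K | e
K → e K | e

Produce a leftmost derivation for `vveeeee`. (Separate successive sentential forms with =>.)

P => vPK => vvPKK => vveKK => vveeKK => vveeeK => vveeeeK => vveeeee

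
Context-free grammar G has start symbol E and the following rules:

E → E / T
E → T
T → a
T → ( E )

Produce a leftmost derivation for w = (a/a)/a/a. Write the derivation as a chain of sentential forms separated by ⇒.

E ⇒ E/T ⇒ E/T/T ⇒ T/T/T ⇒ (E)/T/T ⇒ (E/T)/T/T ⇒ (T/T)/T/T ⇒ (a/T)/T/T ⇒ (a/a)/T/T ⇒ (a/a)/a/T ⇒ (a/a)/a/a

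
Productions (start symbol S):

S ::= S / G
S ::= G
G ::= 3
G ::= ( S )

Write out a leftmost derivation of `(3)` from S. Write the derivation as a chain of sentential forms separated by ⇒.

S ⇒ G ⇒ (S) ⇒ (G) ⇒ (3)

S ⇒ G   [S ::= G]
G ⇒ (S)   [G ::= ( S )]
(S) ⇒ (G)   [S ::= G]
(G) ⇒ (3)   [G ::= 3]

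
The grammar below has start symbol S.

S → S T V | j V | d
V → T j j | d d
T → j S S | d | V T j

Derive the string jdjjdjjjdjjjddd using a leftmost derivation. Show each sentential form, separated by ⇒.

S ⇒ STV   [S → S T V]
STV ⇒ jVTV   [S → j V]
jVTV ⇒ jTjjTV   [V → T j j]
jTjjTV ⇒ jVTjjjTV   [T → V T j]
jVTjjjTV ⇒ jTjjTjjjTV   [V → T j j]
jTjjTjjjTV ⇒ jVTjjjTjjjTV   [T → V T j]
jVTjjjTjjjTV ⇒ jTjjTjjjTjjjTV   [V → T j j]
jTjjTjjjTjjjTV ⇒ jdjjTjjjTjjjTV   [T → d]
jdjjTjjjTjjjTV ⇒ jdjjdjjjTjjjTV   [T → d]
jdjjdjjjTjjjTV ⇒ jdjjdjjjdjjjTV   [T → d]
jdjjdjjjdjjjTV ⇒ jdjjdjjjdjjjdV   [T → d]
jdjjdjjjdjjjdV ⇒ jdjjdjjjdjjjddd   [V → d d]

S ⇒ STV ⇒ jVTV ⇒ jTjjTV ⇒ jVTjjjTV ⇒ jTjjTjjjTV ⇒ jVTjjjTjjjTV ⇒ jTjjTjjjTjjjTV ⇒ jdjjTjjjTjjjTV ⇒ jdjjdjjjTjjjTV ⇒ jdjjdjjjdjjjTV ⇒ jdjjdjjjdjjjdV ⇒ jdjjdjjjdjjjddd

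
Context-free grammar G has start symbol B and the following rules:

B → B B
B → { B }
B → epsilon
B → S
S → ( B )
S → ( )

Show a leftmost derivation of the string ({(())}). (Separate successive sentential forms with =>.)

B => S => (B) => ({B}) => ({S}) => ({(B)}) => ({(BB)}) => ({(SB)}) => ({(()B)}) => ({(())})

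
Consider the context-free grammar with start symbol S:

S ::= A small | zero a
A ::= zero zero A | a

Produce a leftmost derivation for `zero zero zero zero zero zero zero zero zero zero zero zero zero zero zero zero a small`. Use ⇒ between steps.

S ⇒ A small   [S ::= A small]
A small ⇒ zero zero A small   [A ::= zero zero A]
zero zero A small ⇒ zero zero zero zero A small   [A ::= zero zero A]
zero zero zero zero A small ⇒ zero zero zero zero zero zero A small   [A ::= zero zero A]
zero zero zero zero zero zero A small ⇒ zero zero zero zero zero zero zero zero A small   [A ::= zero zero A]
zero zero zero zero zero zero zero zero A small ⇒ zero zero zero zero zero zero zero zero zero zero A small   [A ::= zero zero A]
zero zero zero zero zero zero zero zero zero zero A small ⇒ zero zero zero zero zero zero zero zero zero zero zero zero A small   [A ::= zero zero A]
zero zero zero zero zero zero zero zero zero zero zero zero A small ⇒ zero zero zero zero zero zero zero zero zero zero zero zero zero zero A small   [A ::= zero zero A]
zero zero zero zero zero zero zero zero zero zero zero zero zero zero A small ⇒ zero zero zero zero zero zero zero zero zero zero zero zero zero zero zero zero A small   [A ::= zero zero A]
zero zero zero zero zero zero zero zero zero zero zero zero zero zero zero zero A small ⇒ zero zero zero zero zero zero zero zero zero zero zero zero zero zero zero zero a small   [A ::= a]

S ⇒ A small ⇒ zero zero A small ⇒ zero zero zero zero A small ⇒ zero zero zero zero zero zero A small ⇒ zero zero zero zero zero zero zero zero A small ⇒ zero zero zero zero zero zero zero zero zero zero A small ⇒ zero zero zero zero zero zero zero zero zero zero zero zero A small ⇒ zero zero zero zero zero zero zero zero zero zero zero zero zero zero A small ⇒ zero zero zero zero zero zero zero zero zero zero zero zero zero zero zero zero A small ⇒ zero zero zero zero zero zero zero zero zero zero zero zero zero zero zero zero a small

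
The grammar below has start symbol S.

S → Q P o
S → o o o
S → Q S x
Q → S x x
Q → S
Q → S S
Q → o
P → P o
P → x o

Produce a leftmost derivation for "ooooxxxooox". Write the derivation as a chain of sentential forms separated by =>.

S=>QSx=>SxxSx=>QSxxxSx=>oSxxxSx=>ooooxxxSx=>ooooxxxooox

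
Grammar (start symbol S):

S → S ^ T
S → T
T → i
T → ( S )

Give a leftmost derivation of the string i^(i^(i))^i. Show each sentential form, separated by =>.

S => S^T   [S → S ^ T]
S^T => S^T^T   [S → S ^ T]
S^T^T => T^T^T   [S → T]
T^T^T => i^T^T   [T → i]
i^T^T => i^(S)^T   [T → ( S )]
i^(S)^T => i^(S^T)^T   [S → S ^ T]
i^(S^T)^T => i^(T^T)^T   [S → T]
i^(T^T)^T => i^(i^T)^T   [T → i]
i^(i^T)^T => i^(i^(S))^T   [T → ( S )]
i^(i^(S))^T => i^(i^(T))^T   [S → T]
i^(i^(T))^T => i^(i^(i))^T   [T → i]
i^(i^(i))^T => i^(i^(i))^i   [T → i]

S=>S^T=>S^T^T=>T^T^T=>i^T^T=>i^(S)^T=>i^(S^T)^T=>i^(T^T)^T=>i^(i^T)^T=>i^(i^(S))^T=>i^(i^(T))^T=>i^(i^(i))^T=>i^(i^(i))^i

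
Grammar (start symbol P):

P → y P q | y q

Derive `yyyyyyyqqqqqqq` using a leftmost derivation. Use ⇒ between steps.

P ⇒ yPq ⇒ yyPqq ⇒ yyyPqqq ⇒ yyyyPqqqq ⇒ yyyyyPqqqqq ⇒ yyyyyyPqqqqqq ⇒ yyyyyyyqqqqqqq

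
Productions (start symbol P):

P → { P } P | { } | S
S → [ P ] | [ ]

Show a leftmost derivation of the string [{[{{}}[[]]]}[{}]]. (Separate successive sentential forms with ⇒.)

P ⇒ S   [P → S]
S ⇒ [P]   [S → [ P ]]
[P] ⇒ [{P}P]   [P → { P } P]
[{P}P] ⇒ [{S}P]   [P → S]
[{S}P] ⇒ [{[P]}P]   [S → [ P ]]
[{[P]}P] ⇒ [{[{P}P]}P]   [P → { P } P]
[{[{P}P]}P] ⇒ [{[{{}}P]}P]   [P → { }]
[{[{{}}P]}P] ⇒ [{[{{}}S]}P]   [P → S]
[{[{{}}S]}P] ⇒ [{[{{}}[P]]}P]   [S → [ P ]]
[{[{{}}[P]]}P] ⇒ [{[{{}}[S]]}P]   [P → S]
[{[{{}}[S]]}P] ⇒ [{[{{}}[[]]]}P]   [S → [ ]]
[{[{{}}[[]]]}P] ⇒ [{[{{}}[[]]]}S]   [P → S]
[{[{{}}[[]]]}S] ⇒ [{[{{}}[[]]]}[P]]   [S → [ P ]]
[{[{{}}[[]]]}[P]] ⇒ [{[{{}}[[]]]}[{}]]   [P → { }]

P ⇒ S ⇒ [P] ⇒ [{P}P] ⇒ [{S}P] ⇒ [{[P]}P] ⇒ [{[{P}P]}P] ⇒ [{[{{}}P]}P] ⇒ [{[{{}}S]}P] ⇒ [{[{{}}[P]]}P] ⇒ [{[{{}}[S]]}P] ⇒ [{[{{}}[[]]]}P] ⇒ [{[{{}}[[]]]}S] ⇒ [{[{{}}[[]]]}[P]] ⇒ [{[{{}}[[]]]}[{}]]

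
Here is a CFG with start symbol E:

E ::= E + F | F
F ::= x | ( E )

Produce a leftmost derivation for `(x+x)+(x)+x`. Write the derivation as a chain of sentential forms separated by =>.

E => E+F => E+F+F => F+F+F => (E)+F+F => (E+F)+F+F => (F+F)+F+F => (x+F)+F+F => (x+x)+F+F => (x+x)+(E)+F => (x+x)+(F)+F => (x+x)+(x)+F => (x+x)+(x)+x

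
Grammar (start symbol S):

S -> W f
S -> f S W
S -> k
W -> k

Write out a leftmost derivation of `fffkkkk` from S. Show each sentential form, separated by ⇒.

S ⇒ fSW ⇒ ffSWW ⇒ fffSWWW ⇒ fffkWWW ⇒ fffkkWW ⇒ fffkkkW ⇒ fffkkkk

S ⇒ fSW   [S -> f S W]
fSW ⇒ ffSWW   [S -> f S W]
ffSWW ⇒ fffSWWW   [S -> f S W]
fffSWWW ⇒ fffkWWW   [S -> k]
fffkWWW ⇒ fffkkWW   [W -> k]
fffkkWW ⇒ fffkkkW   [W -> k]
fffkkkW ⇒ fffkkkk   [W -> k]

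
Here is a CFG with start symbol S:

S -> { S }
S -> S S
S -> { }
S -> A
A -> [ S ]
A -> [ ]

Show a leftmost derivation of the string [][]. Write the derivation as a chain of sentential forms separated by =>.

S => SS => AS => []S => []A => [][]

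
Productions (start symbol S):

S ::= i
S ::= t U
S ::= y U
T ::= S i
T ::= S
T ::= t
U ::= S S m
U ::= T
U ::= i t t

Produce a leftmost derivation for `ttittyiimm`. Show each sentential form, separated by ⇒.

S ⇒ tU ⇒ tSSm ⇒ ttUSm ⇒ ttittSm ⇒ ttittyUm ⇒ ttittySSmm ⇒ ttittyiSmm ⇒ ttittyiimm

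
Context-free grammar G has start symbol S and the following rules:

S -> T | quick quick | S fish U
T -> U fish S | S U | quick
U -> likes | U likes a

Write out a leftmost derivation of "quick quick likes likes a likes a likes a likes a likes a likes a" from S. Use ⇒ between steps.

S ⇒ T ⇒ S U ⇒ quick quick U ⇒ quick quick U likes a ⇒ quick quick U likes a likes a ⇒ quick quick U likes a likes a likes a ⇒ quick quick U likes a likes a likes a likes a ⇒ quick quick U likes a likes a likes a likes a likes a ⇒ quick quick U likes a likes a likes a likes a likes a likes a ⇒ quick quick likes likes a likes a likes a likes a likes a likes a

S ⇒ T   [S -> T]
T ⇒ S U   [T -> S U]
S U ⇒ quick quick U   [S -> quick quick]
quick quick U ⇒ quick quick U likes a   [U -> U likes a]
quick quick U likes a ⇒ quick quick U likes a likes a   [U -> U likes a]
quick quick U likes a likes a ⇒ quick quick U likes a likes a likes a   [U -> U likes a]
quick quick U likes a likes a likes a ⇒ quick quick U likes a likes a likes a likes a   [U -> U likes a]
quick quick U likes a likes a likes a likes a ⇒ quick quick U likes a likes a likes a likes a likes a   [U -> U likes a]
quick quick U likes a likes a likes a likes a likes a ⇒ quick quick U likes a likes a likes a likes a likes a likes a   [U -> U likes a]
quick quick U likes a likes a likes a likes a likes a likes a ⇒ quick quick likes likes a likes a likes a likes a likes a likes a   [U -> likes]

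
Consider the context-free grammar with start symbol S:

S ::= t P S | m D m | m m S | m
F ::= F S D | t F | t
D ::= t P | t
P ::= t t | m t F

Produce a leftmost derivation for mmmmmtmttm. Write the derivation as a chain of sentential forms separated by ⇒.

S ⇒ mmS ⇒ mmmmS ⇒ mmmmmDm ⇒ mmmmmtPm ⇒ mmmmmtmtFm ⇒ mmmmmtmttm

S ⇒ mmS   [S ::= m m S]
mmS ⇒ mmmmS   [S ::= m m S]
mmmmS ⇒ mmmmmDm   [S ::= m D m]
mmmmmDm ⇒ mmmmmtPm   [D ::= t P]
mmmmmtPm ⇒ mmmmmtmtFm   [P ::= m t F]
mmmmmtmtFm ⇒ mmmmmtmttm   [F ::= t]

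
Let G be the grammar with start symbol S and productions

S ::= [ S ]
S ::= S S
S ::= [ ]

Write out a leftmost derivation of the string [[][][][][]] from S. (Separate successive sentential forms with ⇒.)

S ⇒ [S]   [S ::= [ S ]]
[S] ⇒ [SS]   [S ::= S S]
[SS] ⇒ [SSS]   [S ::= S S]
[SSS] ⇒ [[]SS]   [S ::= [ ]]
[[]SS] ⇒ [[]SSS]   [S ::= S S]
[[]SSS] ⇒ [[]SSSS]   [S ::= S S]
[[]SSSS] ⇒ [[][]SSS]   [S ::= [ ]]
[[][]SSS] ⇒ [[][][]SS]   [S ::= [ ]]
[[][][]SS] ⇒ [[][][][]S]   [S ::= [ ]]
[[][][][]S] ⇒ [[][][][][]]   [S ::= [ ]]

S⇒[S]⇒[SS]⇒[SSS]⇒[[]SS]⇒[[]SSS]⇒[[]SSSS]⇒[[][]SSS]⇒[[][][]SS]⇒[[][][][]S]⇒[[][][][][]]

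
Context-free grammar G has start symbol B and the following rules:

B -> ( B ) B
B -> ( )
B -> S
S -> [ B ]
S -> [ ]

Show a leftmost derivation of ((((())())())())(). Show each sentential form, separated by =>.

B=>(B)B=>((B)B)B=>(((B)B)B)B=>((((B)B)B)B)B=>((((())B)B)B)B=>((((())())B)B)B=>((((())())())B)B=>((((())())())())B=>((((())())())())()

B => (B)B   [B -> ( B ) B]
(B)B => ((B)B)B   [B -> ( B ) B]
((B)B)B => (((B)B)B)B   [B -> ( B ) B]
(((B)B)B)B => ((((B)B)B)B)B   [B -> ( B ) B]
((((B)B)B)B)B => ((((())B)B)B)B   [B -> ( )]
((((())B)B)B)B => ((((())())B)B)B   [B -> ( )]
((((())())B)B)B => ((((())())())B)B   [B -> ( )]
((((())())())B)B => ((((())())())())B   [B -> ( )]
((((())())())())B => ((((())())())())()   [B -> ( )]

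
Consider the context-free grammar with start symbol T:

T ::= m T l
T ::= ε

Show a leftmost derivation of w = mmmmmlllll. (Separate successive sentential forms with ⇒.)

T⇒mTl⇒mmTll⇒mmmTlll⇒mmmmTllll⇒mmmmmTlllll⇒mmmmmlllll

T ⇒ mTl   [T ::= m T l]
mTl ⇒ mmTll   [T ::= m T l]
mmTll ⇒ mmmTlll   [T ::= m T l]
mmmTlll ⇒ mmmmTllll   [T ::= m T l]
mmmmTllll ⇒ mmmmmTlllll   [T ::= m T l]
mmmmmTlllll ⇒ mmmmmlllll   [T ::= ε]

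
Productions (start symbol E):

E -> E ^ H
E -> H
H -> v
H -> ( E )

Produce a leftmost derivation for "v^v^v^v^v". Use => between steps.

E => E^H => E^H^H => E^H^H^H => E^H^H^H^H => H^H^H^H^H => v^H^H^H^H => v^v^H^H^H => v^v^v^H^H => v^v^v^v^H => v^v^v^v^v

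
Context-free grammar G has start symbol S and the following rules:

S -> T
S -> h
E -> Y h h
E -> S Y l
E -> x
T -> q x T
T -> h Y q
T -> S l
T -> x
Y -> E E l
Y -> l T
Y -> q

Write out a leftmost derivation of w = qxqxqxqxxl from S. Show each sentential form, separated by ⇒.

S ⇒ T ⇒ qxT ⇒ qxqxT ⇒ qxqxqxT ⇒ qxqxqxSl ⇒ qxqxqxTl ⇒ qxqxqxqxTl ⇒ qxqxqxqxxl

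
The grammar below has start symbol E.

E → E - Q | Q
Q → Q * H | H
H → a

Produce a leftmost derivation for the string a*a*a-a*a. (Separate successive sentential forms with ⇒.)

E ⇒ E-Q ⇒ Q-Q ⇒ Q*H-Q ⇒ Q*H*H-Q ⇒ H*H*H-Q ⇒ a*H*H-Q ⇒ a*a*H-Q ⇒ a*a*a-Q ⇒ a*a*a-Q*H ⇒ a*a*a-H*H ⇒ a*a*a-a*H ⇒ a*a*a-a*a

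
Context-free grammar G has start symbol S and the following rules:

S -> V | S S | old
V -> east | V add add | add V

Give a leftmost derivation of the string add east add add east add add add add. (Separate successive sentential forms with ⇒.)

S ⇒ S S ⇒ V S ⇒ add V S ⇒ add V add add S ⇒ add east add add S ⇒ add east add add V ⇒ add east add add V add add ⇒ add east add add V add add add add ⇒ add east add add east add add add add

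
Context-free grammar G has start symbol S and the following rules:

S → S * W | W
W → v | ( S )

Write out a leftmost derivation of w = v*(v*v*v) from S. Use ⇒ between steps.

S ⇒ S*W   [S → S * W]
S*W ⇒ W*W   [S → W]
W*W ⇒ v*W   [W → v]
v*W ⇒ v*(S)   [W → ( S )]
v*(S) ⇒ v*(S*W)   [S → S * W]
v*(S*W) ⇒ v*(S*W*W)   [S → S * W]
v*(S*W*W) ⇒ v*(W*W*W)   [S → W]
v*(W*W*W) ⇒ v*(v*W*W)   [W → v]
v*(v*W*W) ⇒ v*(v*v*W)   [W → v]
v*(v*v*W) ⇒ v*(v*v*v)   [W → v]

S⇒S*W⇒W*W⇒v*W⇒v*(S)⇒v*(S*W)⇒v*(S*W*W)⇒v*(W*W*W)⇒v*(v*W*W)⇒v*(v*v*W)⇒v*(v*v*v)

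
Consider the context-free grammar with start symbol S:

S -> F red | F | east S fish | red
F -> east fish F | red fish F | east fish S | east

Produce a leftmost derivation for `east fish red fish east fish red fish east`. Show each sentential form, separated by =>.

S => F   [S -> F]
F => east fish F   [F -> east fish F]
east fish F => east fish red fish F   [F -> red fish F]
east fish red fish F => east fish red fish east fish S   [F -> east fish S]
east fish red fish east fish S => east fish red fish east fish F   [S -> F]
east fish red fish east fish F => east fish red fish east fish red fish F   [F -> red fish F]
east fish red fish east fish red fish F => east fish red fish east fish red fish east   [F -> east]

S => F => east fish F => east fish red fish F => east fish red fish east fish S => east fish red fish east fish F => east fish red fish east fish red fish F => east fish red fish east fish red fish east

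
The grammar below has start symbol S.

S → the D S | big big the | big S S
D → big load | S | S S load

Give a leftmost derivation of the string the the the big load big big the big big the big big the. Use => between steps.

S => the D S => the S S => the the D S S => the the S S S => the the the D S S S => the the the big load S S S => the the the big load big big the S S => the the the big load big big the big big the S => the the the big load big big the big big the big big the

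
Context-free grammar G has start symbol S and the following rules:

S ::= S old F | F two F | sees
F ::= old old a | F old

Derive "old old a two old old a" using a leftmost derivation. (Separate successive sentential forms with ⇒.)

S ⇒ F two F ⇒ old old a two F ⇒ old old a two old old a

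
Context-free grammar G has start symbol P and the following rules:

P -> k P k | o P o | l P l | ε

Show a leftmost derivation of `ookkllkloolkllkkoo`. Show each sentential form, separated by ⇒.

P ⇒ oPo   [P -> o P o]
oPo ⇒ ooPoo   [P -> o P o]
ooPoo ⇒ ookPkoo   [P -> k P k]
ookPkoo ⇒ ookkPkkoo   [P -> k P k]
ookkPkkoo ⇒ ookklPlkkoo   [P -> l P l]
ookklPlkkoo ⇒ ookkllPllkkoo   [P -> l P l]
ookkllPllkkoo ⇒ ookkllkPkllkkoo   [P -> k P k]
ookkllkPkllkkoo ⇒ ookkllklPlkllkkoo   [P -> l P l]
ookkllklPlkllkkoo ⇒ ookkllkloPolkllkkoo   [P -> o P o]
ookkllkloPolkllkkoo ⇒ ookkllkloolkllkkoo   [P -> ε]

P ⇒ oPo ⇒ ooPoo ⇒ ookPkoo ⇒ ookkPkkoo ⇒ ookklPlkkoo ⇒ ookkllPllkkoo ⇒ ookkllkPkllkkoo ⇒ ookkllklPlkllkkoo ⇒ ookkllkloPolkllkkoo ⇒ ookkllkloolkllkkoo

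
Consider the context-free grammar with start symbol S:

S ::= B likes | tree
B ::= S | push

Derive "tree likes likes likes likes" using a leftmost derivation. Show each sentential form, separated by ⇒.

S ⇒ B likes ⇒ S likes ⇒ B likes likes ⇒ S likes likes ⇒ B likes likes likes ⇒ S likes likes likes ⇒ B likes likes likes likes ⇒ S likes likes likes likes ⇒ tree likes likes likes likes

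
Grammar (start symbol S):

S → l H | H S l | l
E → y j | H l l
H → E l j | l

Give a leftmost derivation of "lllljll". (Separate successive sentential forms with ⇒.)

S ⇒ HSl ⇒ EljSl ⇒ HllljSl ⇒ lllljSl ⇒ lllljll

S ⇒ HSl   [S → H S l]
HSl ⇒ EljSl   [H → E l j]
EljSl ⇒ HllljSl   [E → H l l]
HllljSl ⇒ lllljSl   [H → l]
lllljSl ⇒ lllljll   [S → l]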